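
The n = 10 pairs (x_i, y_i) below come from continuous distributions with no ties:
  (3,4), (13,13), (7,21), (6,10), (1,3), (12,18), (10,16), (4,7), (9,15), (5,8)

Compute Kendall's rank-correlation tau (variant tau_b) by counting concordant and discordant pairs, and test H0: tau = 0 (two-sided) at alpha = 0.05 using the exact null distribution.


Step 1: Enumerate the 45 unordered pairs (i,j) with i<j and classify each by sign(x_j-x_i) * sign(y_j-y_i).
  (1,2):dx=+10,dy=+9->C; (1,3):dx=+4,dy=+17->C; (1,4):dx=+3,dy=+6->C; (1,5):dx=-2,dy=-1->C
  (1,6):dx=+9,dy=+14->C; (1,7):dx=+7,dy=+12->C; (1,8):dx=+1,dy=+3->C; (1,9):dx=+6,dy=+11->C
  (1,10):dx=+2,dy=+4->C; (2,3):dx=-6,dy=+8->D; (2,4):dx=-7,dy=-3->C; (2,5):dx=-12,dy=-10->C
  (2,6):dx=-1,dy=+5->D; (2,7):dx=-3,dy=+3->D; (2,8):dx=-9,dy=-6->C; (2,9):dx=-4,dy=+2->D
  (2,10):dx=-8,dy=-5->C; (3,4):dx=-1,dy=-11->C; (3,5):dx=-6,dy=-18->C; (3,6):dx=+5,dy=-3->D
  (3,7):dx=+3,dy=-5->D; (3,8):dx=-3,dy=-14->C; (3,9):dx=+2,dy=-6->D; (3,10):dx=-2,dy=-13->C
  (4,5):dx=-5,dy=-7->C; (4,6):dx=+6,dy=+8->C; (4,7):dx=+4,dy=+6->C; (4,8):dx=-2,dy=-3->C
  (4,9):dx=+3,dy=+5->C; (4,10):dx=-1,dy=-2->C; (5,6):dx=+11,dy=+15->C; (5,7):dx=+9,dy=+13->C
  (5,8):dx=+3,dy=+4->C; (5,9):dx=+8,dy=+12->C; (5,10):dx=+4,dy=+5->C; (6,7):dx=-2,dy=-2->C
  (6,8):dx=-8,dy=-11->C; (6,9):dx=-3,dy=-3->C; (6,10):dx=-7,dy=-10->C; (7,8):dx=-6,dy=-9->C
  (7,9):dx=-1,dy=-1->C; (7,10):dx=-5,dy=-8->C; (8,9):dx=+5,dy=+8->C; (8,10):dx=+1,dy=+1->C
  (9,10):dx=-4,dy=-7->C
Step 2: C = 38, D = 7, total pairs = 45.
Step 3: tau = (C - D)/(n(n-1)/2) = (38 - 7)/45 = 0.688889.
Step 4: Exact two-sided p-value (enumerate n! = 3628800 permutations of y under H0): p = 0.004687.
Step 5: alpha = 0.05. reject H0.

tau_b = 0.6889 (C=38, D=7), p = 0.004687, reject H0.


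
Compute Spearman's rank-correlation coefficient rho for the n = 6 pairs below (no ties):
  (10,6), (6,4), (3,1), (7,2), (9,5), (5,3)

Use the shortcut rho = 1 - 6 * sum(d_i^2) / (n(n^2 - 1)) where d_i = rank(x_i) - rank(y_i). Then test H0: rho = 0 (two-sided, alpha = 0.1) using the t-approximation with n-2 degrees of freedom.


Step 1: Rank x and y separately (midranks; no ties here).
rank(x): 10->6, 6->3, 3->1, 7->4, 9->5, 5->2
rank(y): 6->6, 4->4, 1->1, 2->2, 5->5, 3->3
Step 2: d_i = R_x(i) - R_y(i); compute d_i^2.
  (6-6)^2=0, (3-4)^2=1, (1-1)^2=0, (4-2)^2=4, (5-5)^2=0, (2-3)^2=1
sum(d^2) = 6.
Step 3: rho = 1 - 6*6 / (6*(6^2 - 1)) = 1 - 36/210 = 0.828571.
Step 4: Under H0, t = rho * sqrt((n-2)/(1-rho^2)) = 2.9598 ~ t(4).
Step 5: Two-sided p-value from the t-distribution with 4 df = 0.041563.
Step 6: alpha = 0.1. reject H0.

rho = 0.8286, p = 0.041563, reject H0 at alpha = 0.1.


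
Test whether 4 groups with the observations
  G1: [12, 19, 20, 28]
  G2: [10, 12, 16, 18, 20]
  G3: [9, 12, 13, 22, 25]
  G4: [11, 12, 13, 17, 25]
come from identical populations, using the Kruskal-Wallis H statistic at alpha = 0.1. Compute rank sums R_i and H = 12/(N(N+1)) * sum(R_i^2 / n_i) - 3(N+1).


Step 1: Combine all N = 19 observations and assign midranks.
sorted (value, group, rank): (9,G3,1), (10,G2,2), (11,G4,3), (12,G1,5.5), (12,G2,5.5), (12,G3,5.5), (12,G4,5.5), (13,G3,8.5), (13,G4,8.5), (16,G2,10), (17,G4,11), (18,G2,12), (19,G1,13), (20,G1,14.5), (20,G2,14.5), (22,G3,16), (25,G3,17.5), (25,G4,17.5), (28,G1,19)
Step 2: Sum ranks within each group.
R_1 = 52 (n_1 = 4)
R_2 = 44 (n_2 = 5)
R_3 = 48.5 (n_3 = 5)
R_4 = 45.5 (n_4 = 5)
Step 3: H = 12/(N(N+1)) * sum(R_i^2/n_i) - 3(N+1)
     = 12/(19*20) * (52^2/4 + 44^2/5 + 48.5^2/5 + 45.5^2/5) - 3*20
     = 0.031579 * 1947.7 - 60
     = 1.506316.
Step 4: Ties present; correction factor C = 1 - 78/(19^3 - 19) = 0.988596. Corrected H = 1.506316 / 0.988596 = 1.523691.
Step 5: Under H0, H ~ chi^2(3); p-value = 0.676813.
Step 6: alpha = 0.1. fail to reject H0.

H = 1.5237, df = 3, p = 0.676813, fail to reject H0.


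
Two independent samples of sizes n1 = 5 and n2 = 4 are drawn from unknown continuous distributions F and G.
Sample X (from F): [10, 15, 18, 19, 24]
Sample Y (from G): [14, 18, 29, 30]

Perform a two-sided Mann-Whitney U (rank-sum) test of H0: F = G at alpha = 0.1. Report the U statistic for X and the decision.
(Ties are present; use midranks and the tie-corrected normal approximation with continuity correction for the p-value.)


Step 1: Combine and sort all 9 observations; assign midranks.
sorted (value, group): (10,X), (14,Y), (15,X), (18,X), (18,Y), (19,X), (24,X), (29,Y), (30,Y)
ranks: 10->1, 14->2, 15->3, 18->4.5, 18->4.5, 19->6, 24->7, 29->8, 30->9
Step 2: Rank sum for X: R1 = 1 + 3 + 4.5 + 6 + 7 = 21.5.
Step 3: U_X = R1 - n1(n1+1)/2 = 21.5 - 5*6/2 = 21.5 - 15 = 6.5.
       U_Y = n1*n2 - U_X = 20 - 6.5 = 13.5.
Step 4: Ties are present, so use the tie-corrected normal approximation (with continuity correction) for the p-value.
Step 5: p-value = 0.460558; compare to alpha = 0.1. fail to reject H0.

U_X = 6.5, p = 0.460558, fail to reject H0 at alpha = 0.1.


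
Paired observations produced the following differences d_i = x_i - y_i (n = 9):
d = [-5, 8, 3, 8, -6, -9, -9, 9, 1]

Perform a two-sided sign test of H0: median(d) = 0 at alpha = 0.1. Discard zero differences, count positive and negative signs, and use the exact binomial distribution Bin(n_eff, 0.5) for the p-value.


Step 1: Discard zero differences. Original n = 9; n_eff = number of nonzero differences = 9.
Nonzero differences (with sign): -5, +8, +3, +8, -6, -9, -9, +9, +1
Step 2: Count signs: positive = 5, negative = 4.
Step 3: Under H0: P(positive) = 0.5, so the number of positives S ~ Bin(9, 0.5).
Step 4: Two-sided exact p-value = sum of Bin(9,0.5) probabilities at or below the observed probability = 1.000000.
Step 5: alpha = 0.1. fail to reject H0.

n_eff = 9, pos = 5, neg = 4, p = 1.000000, fail to reject H0.


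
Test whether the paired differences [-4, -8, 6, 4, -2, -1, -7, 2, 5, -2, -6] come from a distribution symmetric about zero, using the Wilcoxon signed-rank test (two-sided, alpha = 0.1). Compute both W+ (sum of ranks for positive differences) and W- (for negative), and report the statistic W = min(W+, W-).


Step 1: Drop any zero differences (none here) and take |d_i|.
|d| = [4, 8, 6, 4, 2, 1, 7, 2, 5, 2, 6]
Step 2: Midrank |d_i| (ties get averaged ranks).
ranks: |4|->5.5, |8|->11, |6|->8.5, |4|->5.5, |2|->3, |1|->1, |7|->10, |2|->3, |5|->7, |2|->3, |6|->8.5
Step 3: Attach original signs; sum ranks with positive sign and with negative sign.
W+ = 8.5 + 5.5 + 3 + 7 = 24
W- = 5.5 + 11 + 3 + 1 + 10 + 3 + 8.5 = 42
(Check: W+ + W- = 66 should equal n(n+1)/2 = 66.)
Step 4: Test statistic W = min(W+, W-) = 24.
Step 5: Ties in |d|, so use the tie-corrected normal approximation.
        E[W] = n(n+1)/4 = 11*12/4 = 33.
        Tie groups: |d|=2 (t=3), |d|=4 (t=2), |d|=6 (t=2); sum(t^3 - t) = 36.
        Var[W] = n(n+1)(2n+1)/24 - sum(t^3-t)/48 = 3036/24 - 36/48 = 125.75.
        z = (W - E[W]) / sqrt(Var[W]) = (24 - 33) / 11.2138 = -0.8026.
        Two-sided p = 2*Phi(z) = 0.422217.
Step 6: alpha = 0.1. fail to reject H0.

W+ = 24, W- = 42, W = min = 24, p = 0.422217, fail to reject H0.


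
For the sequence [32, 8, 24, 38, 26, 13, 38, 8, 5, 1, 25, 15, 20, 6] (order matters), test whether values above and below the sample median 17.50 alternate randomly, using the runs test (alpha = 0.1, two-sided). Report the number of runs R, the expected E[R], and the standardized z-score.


Step 1: Compute median = 17.50; label A = above, B = below.
Labels in order: ABAAABABBBABAB  (n_A = 7, n_B = 7)
Step 2: Count runs R = 10.
Step 3: Under H0 (random ordering), E[R] = 2*n_A*n_B/(n_A+n_B) + 1 = 2*7*7/14 + 1 = 8.0000.
        Var[R] = 2*n_A*n_B*(2*n_A*n_B - n_A - n_B) / ((n_A+n_B)^2 * (n_A+n_B-1)) = 8232/2548 = 3.2308.
        SD[R] = 1.7974.
Step 4: Continuity-corrected z = (R - 0.5 - E[R]) / SD[R] = (10 - 0.5 - 8.0000) / 1.7974 = 0.8345.
Step 5: Two-sided p-value via normal approximation = 2*(1 - Phi(|z|)) = 0.403986.
Step 6: alpha = 0.1. fail to reject H0.

R = 10, z = 0.8345, p = 0.403986, fail to reject H0.


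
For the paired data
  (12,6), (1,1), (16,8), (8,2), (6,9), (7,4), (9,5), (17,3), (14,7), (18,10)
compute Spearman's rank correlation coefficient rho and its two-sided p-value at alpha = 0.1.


Step 1: Rank x and y separately (midranks; no ties here).
rank(x): 12->6, 1->1, 16->8, 8->4, 6->2, 7->3, 9->5, 17->9, 14->7, 18->10
rank(y): 6->6, 1->1, 8->8, 2->2, 9->9, 4->4, 5->5, 3->3, 7->7, 10->10
Step 2: d_i = R_x(i) - R_y(i); compute d_i^2.
  (6-6)^2=0, (1-1)^2=0, (8-8)^2=0, (4-2)^2=4, (2-9)^2=49, (3-4)^2=1, (5-5)^2=0, (9-3)^2=36, (7-7)^2=0, (10-10)^2=0
sum(d^2) = 90.
Step 3: rho = 1 - 6*90 / (10*(10^2 - 1)) = 1 - 540/990 = 0.454545.
Step 4: Under H0, t = rho * sqrt((n-2)/(1-rho^2)) = 1.4434 ~ t(8).
Step 5: Two-sided p-value from the t-distribution with 8 df = 0.186905.
Step 6: alpha = 0.1. fail to reject H0.

rho = 0.4545, p = 0.186905, fail to reject H0 at alpha = 0.1.


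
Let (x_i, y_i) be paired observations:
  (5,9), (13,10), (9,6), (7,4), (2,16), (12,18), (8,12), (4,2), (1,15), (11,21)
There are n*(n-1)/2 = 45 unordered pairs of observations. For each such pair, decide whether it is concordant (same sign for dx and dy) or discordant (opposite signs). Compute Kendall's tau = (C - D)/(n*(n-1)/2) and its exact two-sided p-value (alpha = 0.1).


Step 1: Enumerate the 45 unordered pairs (i,j) with i<j and classify each by sign(x_j-x_i) * sign(y_j-y_i).
  (1,2):dx=+8,dy=+1->C; (1,3):dx=+4,dy=-3->D; (1,4):dx=+2,dy=-5->D; (1,5):dx=-3,dy=+7->D
  (1,6):dx=+7,dy=+9->C; (1,7):dx=+3,dy=+3->C; (1,8):dx=-1,dy=-7->C; (1,9):dx=-4,dy=+6->D
  (1,10):dx=+6,dy=+12->C; (2,3):dx=-4,dy=-4->C; (2,4):dx=-6,dy=-6->C; (2,5):dx=-11,dy=+6->D
  (2,6):dx=-1,dy=+8->D; (2,7):dx=-5,dy=+2->D; (2,8):dx=-9,dy=-8->C; (2,9):dx=-12,dy=+5->D
  (2,10):dx=-2,dy=+11->D; (3,4):dx=-2,dy=-2->C; (3,5):dx=-7,dy=+10->D; (3,6):dx=+3,dy=+12->C
  (3,7):dx=-1,dy=+6->D; (3,8):dx=-5,dy=-4->C; (3,9):dx=-8,dy=+9->D; (3,10):dx=+2,dy=+15->C
  (4,5):dx=-5,dy=+12->D; (4,6):dx=+5,dy=+14->C; (4,7):dx=+1,dy=+8->C; (4,8):dx=-3,dy=-2->C
  (4,9):dx=-6,dy=+11->D; (4,10):dx=+4,dy=+17->C; (5,6):dx=+10,dy=+2->C; (5,7):dx=+6,dy=-4->D
  (5,8):dx=+2,dy=-14->D; (5,9):dx=-1,dy=-1->C; (5,10):dx=+9,dy=+5->C; (6,7):dx=-4,dy=-6->C
  (6,8):dx=-8,dy=-16->C; (6,9):dx=-11,dy=-3->C; (6,10):dx=-1,dy=+3->D; (7,8):dx=-4,dy=-10->C
  (7,9):dx=-7,dy=+3->D; (7,10):dx=+3,dy=+9->C; (8,9):dx=-3,dy=+13->D; (8,10):dx=+7,dy=+19->C
  (9,10):dx=+10,dy=+6->C
Step 2: C = 26, D = 19, total pairs = 45.
Step 3: tau = (C - D)/(n(n-1)/2) = (26 - 19)/45 = 0.155556.
Step 4: Exact two-sided p-value (enumerate n! = 3628800 permutations of y under H0): p = 0.600654.
Step 5: alpha = 0.1. fail to reject H0.

tau_b = 0.1556 (C=26, D=19), p = 0.600654, fail to reject H0.


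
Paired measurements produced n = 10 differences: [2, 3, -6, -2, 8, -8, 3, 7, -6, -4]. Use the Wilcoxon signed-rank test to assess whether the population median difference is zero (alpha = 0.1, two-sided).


Step 1: Drop any zero differences (none here) and take |d_i|.
|d| = [2, 3, 6, 2, 8, 8, 3, 7, 6, 4]
Step 2: Midrank |d_i| (ties get averaged ranks).
ranks: |2|->1.5, |3|->3.5, |6|->6.5, |2|->1.5, |8|->9.5, |8|->9.5, |3|->3.5, |7|->8, |6|->6.5, |4|->5
Step 3: Attach original signs; sum ranks with positive sign and with negative sign.
W+ = 1.5 + 3.5 + 9.5 + 3.5 + 8 = 26
W- = 6.5 + 1.5 + 9.5 + 6.5 + 5 = 29
(Check: W+ + W- = 55 should equal n(n+1)/2 = 55.)
Step 4: Test statistic W = min(W+, W-) = 26.
Step 5: Ties in |d|, so use the tie-corrected normal approximation.
        E[W] = n(n+1)/4 = 10*11/4 = 27.5.
        Tie groups: |d|=2 (t=2), |d|=3 (t=2), |d|=6 (t=2), |d|=8 (t=2); sum(t^3 - t) = 24.
        Var[W] = n(n+1)(2n+1)/24 - sum(t^3-t)/48 = 2310/24 - 24/48 = 95.75.
        z = (W - E[W]) / sqrt(Var[W]) = (26 - 27.5) / 9.7852 = -0.1533.
        Two-sided p = 2*Phi(z) = 0.878167.
Step 6: alpha = 0.1. fail to reject H0.

W+ = 26, W- = 29, W = min = 26, p = 0.878167, fail to reject H0.


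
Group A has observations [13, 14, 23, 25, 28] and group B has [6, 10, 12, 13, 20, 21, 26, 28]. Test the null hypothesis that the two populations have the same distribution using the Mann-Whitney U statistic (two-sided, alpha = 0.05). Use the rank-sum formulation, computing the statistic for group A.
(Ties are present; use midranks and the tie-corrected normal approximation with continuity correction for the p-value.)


Step 1: Combine and sort all 13 observations; assign midranks.
sorted (value, group): (6,Y), (10,Y), (12,Y), (13,X), (13,Y), (14,X), (20,Y), (21,Y), (23,X), (25,X), (26,Y), (28,X), (28,Y)
ranks: 6->1, 10->2, 12->3, 13->4.5, 13->4.5, 14->6, 20->7, 21->8, 23->9, 25->10, 26->11, 28->12.5, 28->12.5
Step 2: Rank sum for X: R1 = 4.5 + 6 + 9 + 10 + 12.5 = 42.
Step 3: U_X = R1 - n1(n1+1)/2 = 42 - 5*6/2 = 42 - 15 = 27.
       U_Y = n1*n2 - U_X = 40 - 27 = 13.
Step 4: Ties are present, so use the tie-corrected normal approximation (with continuity correction) for the p-value.
Step 5: p-value = 0.340019; compare to alpha = 0.05. fail to reject H0.

U_X = 27, p = 0.340019, fail to reject H0 at alpha = 0.05.


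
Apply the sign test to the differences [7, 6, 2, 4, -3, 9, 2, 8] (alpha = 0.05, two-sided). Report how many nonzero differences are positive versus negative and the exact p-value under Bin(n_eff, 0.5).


Step 1: Discard zero differences. Original n = 8; n_eff = number of nonzero differences = 8.
Nonzero differences (with sign): +7, +6, +2, +4, -3, +9, +2, +8
Step 2: Count signs: positive = 7, negative = 1.
Step 3: Under H0: P(positive) = 0.5, so the number of positives S ~ Bin(8, 0.5).
Step 4: Two-sided exact p-value = sum of Bin(8,0.5) probabilities at or below the observed probability = 0.070312.
Step 5: alpha = 0.05. fail to reject H0.

n_eff = 8, pos = 7, neg = 1, p = 0.070312, fail to reject H0.


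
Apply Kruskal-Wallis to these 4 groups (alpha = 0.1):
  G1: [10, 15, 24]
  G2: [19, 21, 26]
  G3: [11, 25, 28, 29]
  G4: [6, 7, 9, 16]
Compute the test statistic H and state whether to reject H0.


Step 1: Combine all N = 14 observations and assign midranks.
sorted (value, group, rank): (6,G4,1), (7,G4,2), (9,G4,3), (10,G1,4), (11,G3,5), (15,G1,6), (16,G4,7), (19,G2,8), (21,G2,9), (24,G1,10), (25,G3,11), (26,G2,12), (28,G3,13), (29,G3,14)
Step 2: Sum ranks within each group.
R_1 = 20 (n_1 = 3)
R_2 = 29 (n_2 = 3)
R_3 = 43 (n_3 = 4)
R_4 = 13 (n_4 = 4)
Step 3: H = 12/(N(N+1)) * sum(R_i^2/n_i) - 3(N+1)
     = 12/(14*15) * (20^2/3 + 29^2/3 + 43^2/4 + 13^2/4) - 3*15
     = 0.057143 * 918.167 - 45
     = 7.466667.
Step 4: No ties, so H is used without correction.
Step 5: Under H0, H ~ chi^2(3); p-value = 0.058421.
Step 6: alpha = 0.1. reject H0.

H = 7.4667, df = 3, p = 0.058421, reject H0.


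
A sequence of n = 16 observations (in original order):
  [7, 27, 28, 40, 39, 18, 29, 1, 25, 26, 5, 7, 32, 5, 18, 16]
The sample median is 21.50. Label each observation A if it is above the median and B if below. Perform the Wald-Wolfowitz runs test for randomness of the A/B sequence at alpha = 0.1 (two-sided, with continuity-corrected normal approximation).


Step 1: Compute median = 21.50; label A = above, B = below.
Labels in order: BAAAABABAABBABBB  (n_A = 8, n_B = 8)
Step 2: Count runs R = 9.
Step 3: Under H0 (random ordering), E[R] = 2*n_A*n_B/(n_A+n_B) + 1 = 2*8*8/16 + 1 = 9.0000.
        Var[R] = 2*n_A*n_B*(2*n_A*n_B - n_A - n_B) / ((n_A+n_B)^2 * (n_A+n_B-1)) = 14336/3840 = 3.7333.
        SD[R] = 1.9322.
Step 4: R = E[R], so z = 0 with no continuity correction.
Step 5: Two-sided p-value via normal approximation = 2*(1 - Phi(|z|)) = 1.000000.
Step 6: alpha = 0.1. fail to reject H0.

R = 9, z = 0.0000, p = 1.000000, fail to reject H0.


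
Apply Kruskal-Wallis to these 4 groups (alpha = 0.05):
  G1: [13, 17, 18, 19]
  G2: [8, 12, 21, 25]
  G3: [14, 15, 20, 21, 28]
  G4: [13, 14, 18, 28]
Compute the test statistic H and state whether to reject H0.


Step 1: Combine all N = 17 observations and assign midranks.
sorted (value, group, rank): (8,G2,1), (12,G2,2), (13,G1,3.5), (13,G4,3.5), (14,G3,5.5), (14,G4,5.5), (15,G3,7), (17,G1,8), (18,G1,9.5), (18,G4,9.5), (19,G1,11), (20,G3,12), (21,G2,13.5), (21,G3,13.5), (25,G2,15), (28,G3,16.5), (28,G4,16.5)
Step 2: Sum ranks within each group.
R_1 = 32 (n_1 = 4)
R_2 = 31.5 (n_2 = 4)
R_3 = 54.5 (n_3 = 5)
R_4 = 35 (n_4 = 4)
Step 3: H = 12/(N(N+1)) * sum(R_i^2/n_i) - 3(N+1)
     = 12/(17*18) * (32^2/4 + 31.5^2/4 + 54.5^2/5 + 35^2/4) - 3*18
     = 0.039216 * 1404.36 - 54
     = 1.073039.
Step 4: Ties present; correction factor C = 1 - 30/(17^3 - 17) = 0.993873. Corrected H = 1.073039 / 0.993873 = 1.079655.
Step 5: Under H0, H ~ chi^2(3); p-value = 0.781988.
Step 6: alpha = 0.05. fail to reject H0.

H = 1.0797, df = 3, p = 0.781988, fail to reject H0.


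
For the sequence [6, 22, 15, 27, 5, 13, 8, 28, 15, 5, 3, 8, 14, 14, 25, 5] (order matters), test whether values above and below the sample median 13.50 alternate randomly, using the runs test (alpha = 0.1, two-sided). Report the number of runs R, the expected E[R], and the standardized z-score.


Step 1: Compute median = 13.50; label A = above, B = below.
Labels in order: BAAABBBAABBBAAAB  (n_A = 8, n_B = 8)
Step 2: Count runs R = 7.
Step 3: Under H0 (random ordering), E[R] = 2*n_A*n_B/(n_A+n_B) + 1 = 2*8*8/16 + 1 = 9.0000.
        Var[R] = 2*n_A*n_B*(2*n_A*n_B - n_A - n_B) / ((n_A+n_B)^2 * (n_A+n_B-1)) = 14336/3840 = 3.7333.
        SD[R] = 1.9322.
Step 4: Continuity-corrected z = (R + 0.5 - E[R]) / SD[R] = (7 + 0.5 - 9.0000) / 1.9322 = -0.7763.
Step 5: Two-sided p-value via normal approximation = 2*(1 - Phi(|z|)) = 0.437558.
Step 6: alpha = 0.1. fail to reject H0.

R = 7, z = -0.7763, p = 0.437558, fail to reject H0.


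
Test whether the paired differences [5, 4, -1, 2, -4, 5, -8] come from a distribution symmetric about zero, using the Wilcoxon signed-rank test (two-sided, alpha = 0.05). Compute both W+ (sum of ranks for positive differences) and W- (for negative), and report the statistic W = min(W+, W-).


Step 1: Drop any zero differences (none here) and take |d_i|.
|d| = [5, 4, 1, 2, 4, 5, 8]
Step 2: Midrank |d_i| (ties get averaged ranks).
ranks: |5|->5.5, |4|->3.5, |1|->1, |2|->2, |4|->3.5, |5|->5.5, |8|->7
Step 3: Attach original signs; sum ranks with positive sign and with negative sign.
W+ = 5.5 + 3.5 + 2 + 5.5 = 16.5
W- = 1 + 3.5 + 7 = 11.5
(Check: W+ + W- = 28 should equal n(n+1)/2 = 28.)
Step 4: Test statistic W = min(W+, W-) = 11.5.
Step 5: Ties in |d|, so use the tie-corrected normal approximation.
        E[W] = n(n+1)/4 = 7*8/4 = 14.
        Tie groups: |d|=4 (t=2), |d|=5 (t=2); sum(t^3 - t) = 12.
        Var[W] = n(n+1)(2n+1)/24 - sum(t^3-t)/48 = 840/24 - 12/48 = 34.75.
        z = (W - E[W]) / sqrt(Var[W]) = (11.5 - 14) / 5.8949 = -0.4241.
        Two-sided p = 2*Phi(z) = 0.671497.
Step 6: alpha = 0.05. fail to reject H0.

W+ = 16.5, W- = 11.5, W = min = 11.5, p = 0.671497, fail to reject H0.


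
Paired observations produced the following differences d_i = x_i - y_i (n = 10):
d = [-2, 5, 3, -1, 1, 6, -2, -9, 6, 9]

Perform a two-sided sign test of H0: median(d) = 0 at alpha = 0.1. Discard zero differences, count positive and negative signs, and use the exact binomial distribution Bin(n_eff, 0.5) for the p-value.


Step 1: Discard zero differences. Original n = 10; n_eff = number of nonzero differences = 10.
Nonzero differences (with sign): -2, +5, +3, -1, +1, +6, -2, -9, +6, +9
Step 2: Count signs: positive = 6, negative = 4.
Step 3: Under H0: P(positive) = 0.5, so the number of positives S ~ Bin(10, 0.5).
Step 4: Two-sided exact p-value = sum of Bin(10,0.5) probabilities at or below the observed probability = 0.753906.
Step 5: alpha = 0.1. fail to reject H0.

n_eff = 10, pos = 6, neg = 4, p = 0.753906, fail to reject H0.


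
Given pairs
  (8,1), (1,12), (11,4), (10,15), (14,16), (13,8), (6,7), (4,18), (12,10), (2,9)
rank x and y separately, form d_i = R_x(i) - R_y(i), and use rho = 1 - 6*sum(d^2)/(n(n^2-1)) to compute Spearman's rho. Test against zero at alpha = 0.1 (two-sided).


Step 1: Rank x and y separately (midranks; no ties here).
rank(x): 8->5, 1->1, 11->7, 10->6, 14->10, 13->9, 6->4, 4->3, 12->8, 2->2
rank(y): 1->1, 12->7, 4->2, 15->8, 16->9, 8->4, 7->3, 18->10, 10->6, 9->5
Step 2: d_i = R_x(i) - R_y(i); compute d_i^2.
  (5-1)^2=16, (1-7)^2=36, (7-2)^2=25, (6-8)^2=4, (10-9)^2=1, (9-4)^2=25, (4-3)^2=1, (3-10)^2=49, (8-6)^2=4, (2-5)^2=9
sum(d^2) = 170.
Step 3: rho = 1 - 6*170 / (10*(10^2 - 1)) = 1 - 1020/990 = -0.030303.
Step 4: Under H0, t = rho * sqrt((n-2)/(1-rho^2)) = -0.0857 ~ t(8).
Step 5: Two-sided p-value from the t-distribution with 8 df = 0.933773.
Step 6: alpha = 0.1. fail to reject H0.

rho = -0.0303, p = 0.933773, fail to reject H0 at alpha = 0.1.


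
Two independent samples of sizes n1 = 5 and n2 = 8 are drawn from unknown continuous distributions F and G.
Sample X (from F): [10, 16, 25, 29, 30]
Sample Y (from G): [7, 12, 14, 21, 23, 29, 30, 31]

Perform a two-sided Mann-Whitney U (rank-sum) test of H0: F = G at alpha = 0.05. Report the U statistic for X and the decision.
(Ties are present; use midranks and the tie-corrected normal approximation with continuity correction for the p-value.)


Step 1: Combine and sort all 13 observations; assign midranks.
sorted (value, group): (7,Y), (10,X), (12,Y), (14,Y), (16,X), (21,Y), (23,Y), (25,X), (29,X), (29,Y), (30,X), (30,Y), (31,Y)
ranks: 7->1, 10->2, 12->3, 14->4, 16->5, 21->6, 23->7, 25->8, 29->9.5, 29->9.5, 30->11.5, 30->11.5, 31->13
Step 2: Rank sum for X: R1 = 2 + 5 + 8 + 9.5 + 11.5 = 36.
Step 3: U_X = R1 - n1(n1+1)/2 = 36 - 5*6/2 = 36 - 15 = 21.
       U_Y = n1*n2 - U_X = 40 - 21 = 19.
Step 4: Ties are present, so use the tie-corrected normal approximation (with continuity correction) for the p-value.
Step 5: p-value = 0.941492; compare to alpha = 0.05. fail to reject H0.

U_X = 21, p = 0.941492, fail to reject H0 at alpha = 0.05.


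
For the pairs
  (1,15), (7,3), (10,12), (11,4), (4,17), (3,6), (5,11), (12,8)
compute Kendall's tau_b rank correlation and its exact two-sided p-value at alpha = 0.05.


Step 1: Enumerate the 28 unordered pairs (i,j) with i<j and classify each by sign(x_j-x_i) * sign(y_j-y_i).
  (1,2):dx=+6,dy=-12->D; (1,3):dx=+9,dy=-3->D; (1,4):dx=+10,dy=-11->D; (1,5):dx=+3,dy=+2->C
  (1,6):dx=+2,dy=-9->D; (1,7):dx=+4,dy=-4->D; (1,8):dx=+11,dy=-7->D; (2,3):dx=+3,dy=+9->C
  (2,4):dx=+4,dy=+1->C; (2,5):dx=-3,dy=+14->D; (2,6):dx=-4,dy=+3->D; (2,7):dx=-2,dy=+8->D
  (2,8):dx=+5,dy=+5->C; (3,4):dx=+1,dy=-8->D; (3,5):dx=-6,dy=+5->D; (3,6):dx=-7,dy=-6->C
  (3,7):dx=-5,dy=-1->C; (3,8):dx=+2,dy=-4->D; (4,5):dx=-7,dy=+13->D; (4,6):dx=-8,dy=+2->D
  (4,7):dx=-6,dy=+7->D; (4,8):dx=+1,dy=+4->C; (5,6):dx=-1,dy=-11->C; (5,7):dx=+1,dy=-6->D
  (5,8):dx=+8,dy=-9->D; (6,7):dx=+2,dy=+5->C; (6,8):dx=+9,dy=+2->C; (7,8):dx=+7,dy=-3->D
Step 2: C = 10, D = 18, total pairs = 28.
Step 3: tau = (C - D)/(n(n-1)/2) = (10 - 18)/28 = -0.285714.
Step 4: Exact two-sided p-value (enumerate n! = 40320 permutations of y under H0): p = 0.398760.
Step 5: alpha = 0.05. fail to reject H0.

tau_b = -0.2857 (C=10, D=18), p = 0.398760, fail to reject H0.


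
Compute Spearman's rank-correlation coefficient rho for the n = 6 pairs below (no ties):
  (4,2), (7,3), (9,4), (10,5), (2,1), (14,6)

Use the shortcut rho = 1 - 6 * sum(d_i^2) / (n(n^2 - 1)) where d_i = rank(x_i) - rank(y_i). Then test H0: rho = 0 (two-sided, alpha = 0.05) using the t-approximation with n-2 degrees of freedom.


Step 1: Rank x and y separately (midranks; no ties here).
rank(x): 4->2, 7->3, 9->4, 10->5, 2->1, 14->6
rank(y): 2->2, 3->3, 4->4, 5->5, 1->1, 6->6
Step 2: d_i = R_x(i) - R_y(i); compute d_i^2.
  (2-2)^2=0, (3-3)^2=0, (4-4)^2=0, (5-5)^2=0, (1-1)^2=0, (6-6)^2=0
sum(d^2) = 0.
Step 3: rho = 1 - 6*0 / (6*(6^2 - 1)) = 1 - 0/210 = 1.000000.
Step 5: Two-sided p-value from the t-distribution with 4 df = 0.000000.
Step 6: alpha = 0.05. reject H0.

rho = 1.0000, p = 0.000000, reject H0 at alpha = 0.05.


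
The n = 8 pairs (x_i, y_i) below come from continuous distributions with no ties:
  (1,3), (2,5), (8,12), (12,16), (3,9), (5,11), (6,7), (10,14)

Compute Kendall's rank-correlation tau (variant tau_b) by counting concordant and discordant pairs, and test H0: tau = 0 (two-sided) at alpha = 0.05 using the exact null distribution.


Step 1: Enumerate the 28 unordered pairs (i,j) with i<j and classify each by sign(x_j-x_i) * sign(y_j-y_i).
  (1,2):dx=+1,dy=+2->C; (1,3):dx=+7,dy=+9->C; (1,4):dx=+11,dy=+13->C; (1,5):dx=+2,dy=+6->C
  (1,6):dx=+4,dy=+8->C; (1,7):dx=+5,dy=+4->C; (1,8):dx=+9,dy=+11->C; (2,3):dx=+6,dy=+7->C
  (2,4):dx=+10,dy=+11->C; (2,5):dx=+1,dy=+4->C; (2,6):dx=+3,dy=+6->C; (2,7):dx=+4,dy=+2->C
  (2,8):dx=+8,dy=+9->C; (3,4):dx=+4,dy=+4->C; (3,5):dx=-5,dy=-3->C; (3,6):dx=-3,dy=-1->C
  (3,7):dx=-2,dy=-5->C; (3,8):dx=+2,dy=+2->C; (4,5):dx=-9,dy=-7->C; (4,6):dx=-7,dy=-5->C
  (4,7):dx=-6,dy=-9->C; (4,8):dx=-2,dy=-2->C; (5,6):dx=+2,dy=+2->C; (5,7):dx=+3,dy=-2->D
  (5,8):dx=+7,dy=+5->C; (6,7):dx=+1,dy=-4->D; (6,8):dx=+5,dy=+3->C; (7,8):dx=+4,dy=+7->C
Step 2: C = 26, D = 2, total pairs = 28.
Step 3: tau = (C - D)/(n(n-1)/2) = (26 - 2)/28 = 0.857143.
Step 4: Exact two-sided p-value (enumerate n! = 40320 permutations of y under H0): p = 0.001736.
Step 5: alpha = 0.05. reject H0.

tau_b = 0.8571 (C=26, D=2), p = 0.001736, reject H0.


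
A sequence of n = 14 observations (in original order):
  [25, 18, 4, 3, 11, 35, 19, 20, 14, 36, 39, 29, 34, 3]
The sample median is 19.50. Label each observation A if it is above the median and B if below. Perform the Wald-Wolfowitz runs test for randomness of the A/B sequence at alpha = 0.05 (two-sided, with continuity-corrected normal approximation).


Step 1: Compute median = 19.50; label A = above, B = below.
Labels in order: ABBBBABABAAAAB  (n_A = 7, n_B = 7)
Step 2: Count runs R = 8.
Step 3: Under H0 (random ordering), E[R] = 2*n_A*n_B/(n_A+n_B) + 1 = 2*7*7/14 + 1 = 8.0000.
        Var[R] = 2*n_A*n_B*(2*n_A*n_B - n_A - n_B) / ((n_A+n_B)^2 * (n_A+n_B-1)) = 8232/2548 = 3.2308.
        SD[R] = 1.7974.
Step 4: R = E[R], so z = 0 with no continuity correction.
Step 5: Two-sided p-value via normal approximation = 2*(1 - Phi(|z|)) = 1.000000.
Step 6: alpha = 0.05. fail to reject H0.

R = 8, z = 0.0000, p = 1.000000, fail to reject H0.


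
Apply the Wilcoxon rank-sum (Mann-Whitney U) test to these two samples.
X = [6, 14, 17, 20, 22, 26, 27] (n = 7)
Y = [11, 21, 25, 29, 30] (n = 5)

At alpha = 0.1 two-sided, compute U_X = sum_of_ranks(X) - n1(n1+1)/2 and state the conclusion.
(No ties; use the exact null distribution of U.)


Step 1: Combine and sort all 12 observations; assign midranks.
sorted (value, group): (6,X), (11,Y), (14,X), (17,X), (20,X), (21,Y), (22,X), (25,Y), (26,X), (27,X), (29,Y), (30,Y)
ranks: 6->1, 11->2, 14->3, 17->4, 20->5, 21->6, 22->7, 25->8, 26->9, 27->10, 29->11, 30->12
Step 2: Rank sum for X: R1 = 1 + 3 + 4 + 5 + 7 + 9 + 10 = 39.
Step 3: U_X = R1 - n1(n1+1)/2 = 39 - 7*8/2 = 39 - 28 = 11.
       U_Y = n1*n2 - U_X = 35 - 11 = 24.
Step 4: No ties, so the exact null distribution of U (based on enumerating the C(12,7) = 792 equally likely rank assignments) gives the two-sided p-value.
Step 5: p-value = 0.343434; compare to alpha = 0.1. fail to reject H0.

U_X = 11, p = 0.343434, fail to reject H0 at alpha = 0.1.


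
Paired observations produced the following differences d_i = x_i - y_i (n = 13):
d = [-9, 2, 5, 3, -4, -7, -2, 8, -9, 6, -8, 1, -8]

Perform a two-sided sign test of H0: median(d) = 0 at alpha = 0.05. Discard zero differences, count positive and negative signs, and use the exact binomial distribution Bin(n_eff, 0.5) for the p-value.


Step 1: Discard zero differences. Original n = 13; n_eff = number of nonzero differences = 13.
Nonzero differences (with sign): -9, +2, +5, +3, -4, -7, -2, +8, -9, +6, -8, +1, -8
Step 2: Count signs: positive = 6, negative = 7.
Step 3: Under H0: P(positive) = 0.5, so the number of positives S ~ Bin(13, 0.5).
Step 4: Two-sided exact p-value = sum of Bin(13,0.5) probabilities at or below the observed probability = 1.000000.
Step 5: alpha = 0.05. fail to reject H0.

n_eff = 13, pos = 6, neg = 7, p = 1.000000, fail to reject H0.


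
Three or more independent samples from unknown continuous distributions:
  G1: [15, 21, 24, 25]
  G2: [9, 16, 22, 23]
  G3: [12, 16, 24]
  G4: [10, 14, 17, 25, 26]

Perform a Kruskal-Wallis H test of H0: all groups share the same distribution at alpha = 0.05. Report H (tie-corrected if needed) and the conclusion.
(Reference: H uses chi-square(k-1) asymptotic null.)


Step 1: Combine all N = 16 observations and assign midranks.
sorted (value, group, rank): (9,G2,1), (10,G4,2), (12,G3,3), (14,G4,4), (15,G1,5), (16,G2,6.5), (16,G3,6.5), (17,G4,8), (21,G1,9), (22,G2,10), (23,G2,11), (24,G1,12.5), (24,G3,12.5), (25,G1,14.5), (25,G4,14.5), (26,G4,16)
Step 2: Sum ranks within each group.
R_1 = 41 (n_1 = 4)
R_2 = 28.5 (n_2 = 4)
R_3 = 22 (n_3 = 3)
R_4 = 44.5 (n_4 = 5)
Step 3: H = 12/(N(N+1)) * sum(R_i^2/n_i) - 3(N+1)
     = 12/(16*17) * (41^2/4 + 28.5^2/4 + 22^2/3 + 44.5^2/5) - 3*17
     = 0.044118 * 1180.7 - 51
     = 1.089522.
Step 4: Ties present; correction factor C = 1 - 18/(16^3 - 16) = 0.995588. Corrected H = 1.089522 / 0.995588 = 1.094350.
Step 5: Under H0, H ~ chi^2(3); p-value = 0.778438.
Step 6: alpha = 0.05. fail to reject H0.

H = 1.0944, df = 3, p = 0.778438, fail to reject H0.


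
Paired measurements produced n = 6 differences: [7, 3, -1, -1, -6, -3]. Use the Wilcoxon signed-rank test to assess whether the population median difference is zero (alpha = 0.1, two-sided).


Step 1: Drop any zero differences (none here) and take |d_i|.
|d| = [7, 3, 1, 1, 6, 3]
Step 2: Midrank |d_i| (ties get averaged ranks).
ranks: |7|->6, |3|->3.5, |1|->1.5, |1|->1.5, |6|->5, |3|->3.5
Step 3: Attach original signs; sum ranks with positive sign and with negative sign.
W+ = 6 + 3.5 = 9.5
W- = 1.5 + 1.5 + 5 + 3.5 = 11.5
(Check: W+ + W- = 21 should equal n(n+1)/2 = 21.)
Step 4: Test statistic W = min(W+, W-) = 9.5.
Step 5: Ties in |d|, so use the tie-corrected normal approximation.
        E[W] = n(n+1)/4 = 6*7/4 = 10.5.
        Tie groups: |d|=1 (t=2), |d|=3 (t=2); sum(t^3 - t) = 12.
        Var[W] = n(n+1)(2n+1)/24 - sum(t^3-t)/48 = 546/24 - 12/48 = 22.5.
        z = (W - E[W]) / sqrt(Var[W]) = (9.5 - 10.5) / 4.7434 = -0.2108.
        Two-sided p = 2*Phi(z) = 0.833029.
Step 6: alpha = 0.1. fail to reject H0.

W+ = 9.5, W- = 11.5, W = min = 9.5, p = 0.833029, fail to reject H0.


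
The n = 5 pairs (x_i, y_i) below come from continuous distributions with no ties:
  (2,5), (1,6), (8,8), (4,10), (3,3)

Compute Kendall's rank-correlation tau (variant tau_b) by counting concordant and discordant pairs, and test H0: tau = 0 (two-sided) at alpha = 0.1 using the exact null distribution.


Step 1: Enumerate the 10 unordered pairs (i,j) with i<j and classify each by sign(x_j-x_i) * sign(y_j-y_i).
  (1,2):dx=-1,dy=+1->D; (1,3):dx=+6,dy=+3->C; (1,4):dx=+2,dy=+5->C; (1,5):dx=+1,dy=-2->D
  (2,3):dx=+7,dy=+2->C; (2,4):dx=+3,dy=+4->C; (2,5):dx=+2,dy=-3->D; (3,4):dx=-4,dy=+2->D
  (3,5):dx=-5,dy=-5->C; (4,5):dx=-1,dy=-7->C
Step 2: C = 6, D = 4, total pairs = 10.
Step 3: tau = (C - D)/(n(n-1)/2) = (6 - 4)/10 = 0.200000.
Step 4: Exact two-sided p-value (enumerate n! = 120 permutations of y under H0): p = 0.816667.
Step 5: alpha = 0.1. fail to reject H0.

tau_b = 0.2000 (C=6, D=4), p = 0.816667, fail to reject H0.


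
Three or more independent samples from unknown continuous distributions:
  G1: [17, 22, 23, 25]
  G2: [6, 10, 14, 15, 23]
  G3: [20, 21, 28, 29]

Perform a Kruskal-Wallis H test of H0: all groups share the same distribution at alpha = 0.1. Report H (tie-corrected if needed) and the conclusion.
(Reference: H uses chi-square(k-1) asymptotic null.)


Step 1: Combine all N = 13 observations and assign midranks.
sorted (value, group, rank): (6,G2,1), (10,G2,2), (14,G2,3), (15,G2,4), (17,G1,5), (20,G3,6), (21,G3,7), (22,G1,8), (23,G1,9.5), (23,G2,9.5), (25,G1,11), (28,G3,12), (29,G3,13)
Step 2: Sum ranks within each group.
R_1 = 33.5 (n_1 = 4)
R_2 = 19.5 (n_2 = 5)
R_3 = 38 (n_3 = 4)
Step 3: H = 12/(N(N+1)) * sum(R_i^2/n_i) - 3(N+1)
     = 12/(13*14) * (33.5^2/4 + 19.5^2/5 + 38^2/4) - 3*14
     = 0.065934 * 717.612 - 42
     = 5.315110.
Step 4: Ties present; correction factor C = 1 - 6/(13^3 - 13) = 0.997253. Corrected H = 5.315110 / 0.997253 = 5.329752.
Step 5: Under H0, H ~ chi^2(2); p-value = 0.069608.
Step 6: alpha = 0.1. reject H0.

H = 5.3298, df = 2, p = 0.069608, reject H0.


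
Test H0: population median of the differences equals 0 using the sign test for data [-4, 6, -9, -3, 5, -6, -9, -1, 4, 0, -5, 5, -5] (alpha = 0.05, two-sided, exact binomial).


Step 1: Discard zero differences. Original n = 13; n_eff = number of nonzero differences = 12.
Nonzero differences (with sign): -4, +6, -9, -3, +5, -6, -9, -1, +4, -5, +5, -5
Step 2: Count signs: positive = 4, negative = 8.
Step 3: Under H0: P(positive) = 0.5, so the number of positives S ~ Bin(12, 0.5).
Step 4: Two-sided exact p-value = sum of Bin(12,0.5) probabilities at or below the observed probability = 0.387695.
Step 5: alpha = 0.05. fail to reject H0.

n_eff = 12, pos = 4, neg = 8, p = 0.387695, fail to reject H0.


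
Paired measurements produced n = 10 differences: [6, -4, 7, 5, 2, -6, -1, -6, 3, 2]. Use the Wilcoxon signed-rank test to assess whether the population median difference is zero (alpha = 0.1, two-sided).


Step 1: Drop any zero differences (none here) and take |d_i|.
|d| = [6, 4, 7, 5, 2, 6, 1, 6, 3, 2]
Step 2: Midrank |d_i| (ties get averaged ranks).
ranks: |6|->8, |4|->5, |7|->10, |5|->6, |2|->2.5, |6|->8, |1|->1, |6|->8, |3|->4, |2|->2.5
Step 3: Attach original signs; sum ranks with positive sign and with negative sign.
W+ = 8 + 10 + 6 + 2.5 + 4 + 2.5 = 33
W- = 5 + 8 + 1 + 8 = 22
(Check: W+ + W- = 55 should equal n(n+1)/2 = 55.)
Step 4: Test statistic W = min(W+, W-) = 22.
Step 5: Ties in |d|, so use the tie-corrected normal approximation.
        E[W] = n(n+1)/4 = 10*11/4 = 27.5.
        Tie groups: |d|=2 (t=2), |d|=6 (t=3); sum(t^3 - t) = 30.
        Var[W] = n(n+1)(2n+1)/24 - sum(t^3-t)/48 = 2310/24 - 30/48 = 95.625.
        z = (W - E[W]) / sqrt(Var[W]) = (22 - 27.5) / 9.7788 = -0.5624.
        Two-sided p = 2*Phi(z) = 0.573816.
Step 6: alpha = 0.1. fail to reject H0.

W+ = 33, W- = 22, W = min = 22, p = 0.573816, fail to reject H0.


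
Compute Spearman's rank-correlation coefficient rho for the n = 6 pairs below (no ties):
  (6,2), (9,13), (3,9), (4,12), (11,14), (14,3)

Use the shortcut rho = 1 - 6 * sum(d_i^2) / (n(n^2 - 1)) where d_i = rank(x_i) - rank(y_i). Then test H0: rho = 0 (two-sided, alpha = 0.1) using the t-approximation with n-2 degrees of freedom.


Step 1: Rank x and y separately (midranks; no ties here).
rank(x): 6->3, 9->4, 3->1, 4->2, 11->5, 14->6
rank(y): 2->1, 13->5, 9->3, 12->4, 14->6, 3->2
Step 2: d_i = R_x(i) - R_y(i); compute d_i^2.
  (3-1)^2=4, (4-5)^2=1, (1-3)^2=4, (2-4)^2=4, (5-6)^2=1, (6-2)^2=16
sum(d^2) = 30.
Step 3: rho = 1 - 6*30 / (6*(6^2 - 1)) = 1 - 180/210 = 0.142857.
Step 4: Under H0, t = rho * sqrt((n-2)/(1-rho^2)) = 0.2887 ~ t(4).
Step 5: Two-sided p-value from the t-distribution with 4 df = 0.787172.
Step 6: alpha = 0.1. fail to reject H0.

rho = 0.1429, p = 0.787172, fail to reject H0 at alpha = 0.1.


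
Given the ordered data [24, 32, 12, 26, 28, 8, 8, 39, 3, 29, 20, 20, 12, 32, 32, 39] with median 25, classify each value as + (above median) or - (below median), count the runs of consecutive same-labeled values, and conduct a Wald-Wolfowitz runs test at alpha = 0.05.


Step 1: Compute median = 25; label A = above, B = below.
Labels in order: BABAABBABABBBAAA  (n_A = 8, n_B = 8)
Step 2: Count runs R = 10.
Step 3: Under H0 (random ordering), E[R] = 2*n_A*n_B/(n_A+n_B) + 1 = 2*8*8/16 + 1 = 9.0000.
        Var[R] = 2*n_A*n_B*(2*n_A*n_B - n_A - n_B) / ((n_A+n_B)^2 * (n_A+n_B-1)) = 14336/3840 = 3.7333.
        SD[R] = 1.9322.
Step 4: Continuity-corrected z = (R - 0.5 - E[R]) / SD[R] = (10 - 0.5 - 9.0000) / 1.9322 = 0.2588.
Step 5: Two-sided p-value via normal approximation = 2*(1 - Phi(|z|)) = 0.795809.
Step 6: alpha = 0.05. fail to reject H0.

R = 10, z = 0.2588, p = 0.795809, fail to reject H0.


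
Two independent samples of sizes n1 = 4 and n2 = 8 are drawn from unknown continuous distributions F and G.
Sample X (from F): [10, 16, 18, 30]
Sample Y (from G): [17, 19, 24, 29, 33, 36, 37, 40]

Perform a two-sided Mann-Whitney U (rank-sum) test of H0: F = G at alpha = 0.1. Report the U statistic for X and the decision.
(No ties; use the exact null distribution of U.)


Step 1: Combine and sort all 12 observations; assign midranks.
sorted (value, group): (10,X), (16,X), (17,Y), (18,X), (19,Y), (24,Y), (29,Y), (30,X), (33,Y), (36,Y), (37,Y), (40,Y)
ranks: 10->1, 16->2, 17->3, 18->4, 19->5, 24->6, 29->7, 30->8, 33->9, 36->10, 37->11, 40->12
Step 2: Rank sum for X: R1 = 1 + 2 + 4 + 8 = 15.
Step 3: U_X = R1 - n1(n1+1)/2 = 15 - 4*5/2 = 15 - 10 = 5.
       U_Y = n1*n2 - U_X = 32 - 5 = 27.
Step 4: No ties, so the exact null distribution of U (based on enumerating the C(12,4) = 495 equally likely rank assignments) gives the two-sided p-value.
Step 5: p-value = 0.072727; compare to alpha = 0.1. reject H0.

U_X = 5, p = 0.072727, reject H0 at alpha = 0.1.


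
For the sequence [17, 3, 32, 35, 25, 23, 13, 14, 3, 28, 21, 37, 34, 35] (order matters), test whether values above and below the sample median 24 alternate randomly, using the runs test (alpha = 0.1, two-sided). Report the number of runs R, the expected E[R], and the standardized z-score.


Step 1: Compute median = 24; label A = above, B = below.
Labels in order: BBAAABBBBABAAA  (n_A = 7, n_B = 7)
Step 2: Count runs R = 6.
Step 3: Under H0 (random ordering), E[R] = 2*n_A*n_B/(n_A+n_B) + 1 = 2*7*7/14 + 1 = 8.0000.
        Var[R] = 2*n_A*n_B*(2*n_A*n_B - n_A - n_B) / ((n_A+n_B)^2 * (n_A+n_B-1)) = 8232/2548 = 3.2308.
        SD[R] = 1.7974.
Step 4: Continuity-corrected z = (R + 0.5 - E[R]) / SD[R] = (6 + 0.5 - 8.0000) / 1.7974 = -0.8345.
Step 5: Two-sided p-value via normal approximation = 2*(1 - Phi(|z|)) = 0.403986.
Step 6: alpha = 0.1. fail to reject H0.

R = 6, z = -0.8345, p = 0.403986, fail to reject H0.


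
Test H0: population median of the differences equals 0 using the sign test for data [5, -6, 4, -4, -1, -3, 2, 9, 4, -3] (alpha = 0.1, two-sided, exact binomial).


Step 1: Discard zero differences. Original n = 10; n_eff = number of nonzero differences = 10.
Nonzero differences (with sign): +5, -6, +4, -4, -1, -3, +2, +9, +4, -3
Step 2: Count signs: positive = 5, negative = 5.
Step 3: Under H0: P(positive) = 0.5, so the number of positives S ~ Bin(10, 0.5).
Step 4: Two-sided exact p-value = sum of Bin(10,0.5) probabilities at or below the observed probability = 1.000000.
Step 5: alpha = 0.1. fail to reject H0.

n_eff = 10, pos = 5, neg = 5, p = 1.000000, fail to reject H0.


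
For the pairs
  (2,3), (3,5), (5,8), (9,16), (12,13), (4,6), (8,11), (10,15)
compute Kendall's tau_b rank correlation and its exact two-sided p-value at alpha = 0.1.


Step 1: Enumerate the 28 unordered pairs (i,j) with i<j and classify each by sign(x_j-x_i) * sign(y_j-y_i).
  (1,2):dx=+1,dy=+2->C; (1,3):dx=+3,dy=+5->C; (1,4):dx=+7,dy=+13->C; (1,5):dx=+10,dy=+10->C
  (1,6):dx=+2,dy=+3->C; (1,7):dx=+6,dy=+8->C; (1,8):dx=+8,dy=+12->C; (2,3):dx=+2,dy=+3->C
  (2,4):dx=+6,dy=+11->C; (2,5):dx=+9,dy=+8->C; (2,6):dx=+1,dy=+1->C; (2,7):dx=+5,dy=+6->C
  (2,8):dx=+7,dy=+10->C; (3,4):dx=+4,dy=+8->C; (3,5):dx=+7,dy=+5->C; (3,6):dx=-1,dy=-2->C
  (3,7):dx=+3,dy=+3->C; (3,8):dx=+5,dy=+7->C; (4,5):dx=+3,dy=-3->D; (4,6):dx=-5,dy=-10->C
  (4,7):dx=-1,dy=-5->C; (4,8):dx=+1,dy=-1->D; (5,6):dx=-8,dy=-7->C; (5,7):dx=-4,dy=-2->C
  (5,8):dx=-2,dy=+2->D; (6,7):dx=+4,dy=+5->C; (6,8):dx=+6,dy=+9->C; (7,8):dx=+2,dy=+4->C
Step 2: C = 25, D = 3, total pairs = 28.
Step 3: tau = (C - D)/(n(n-1)/2) = (25 - 3)/28 = 0.785714.
Step 4: Exact two-sided p-value (enumerate n! = 40320 permutations of y under H0): p = 0.005506.
Step 5: alpha = 0.1. reject H0.

tau_b = 0.7857 (C=25, D=3), p = 0.005506, reject H0.


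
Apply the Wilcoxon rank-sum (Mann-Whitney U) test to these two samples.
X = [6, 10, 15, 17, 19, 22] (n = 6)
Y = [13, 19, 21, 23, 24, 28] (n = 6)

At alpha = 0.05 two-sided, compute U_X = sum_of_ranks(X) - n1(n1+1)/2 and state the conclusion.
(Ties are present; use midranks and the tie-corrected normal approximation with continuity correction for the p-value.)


Step 1: Combine and sort all 12 observations; assign midranks.
sorted (value, group): (6,X), (10,X), (13,Y), (15,X), (17,X), (19,X), (19,Y), (21,Y), (22,X), (23,Y), (24,Y), (28,Y)
ranks: 6->1, 10->2, 13->3, 15->4, 17->5, 19->6.5, 19->6.5, 21->8, 22->9, 23->10, 24->11, 28->12
Step 2: Rank sum for X: R1 = 1 + 2 + 4 + 5 + 6.5 + 9 = 27.5.
Step 3: U_X = R1 - n1(n1+1)/2 = 27.5 - 6*7/2 = 27.5 - 21 = 6.5.
       U_Y = n1*n2 - U_X = 36 - 6.5 = 29.5.
Step 4: Ties are present, so use the tie-corrected normal approximation (with continuity correction) for the p-value.
Step 5: p-value = 0.077648; compare to alpha = 0.05. fail to reject H0.

U_X = 6.5, p = 0.077648, fail to reject H0 at alpha = 0.05.
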